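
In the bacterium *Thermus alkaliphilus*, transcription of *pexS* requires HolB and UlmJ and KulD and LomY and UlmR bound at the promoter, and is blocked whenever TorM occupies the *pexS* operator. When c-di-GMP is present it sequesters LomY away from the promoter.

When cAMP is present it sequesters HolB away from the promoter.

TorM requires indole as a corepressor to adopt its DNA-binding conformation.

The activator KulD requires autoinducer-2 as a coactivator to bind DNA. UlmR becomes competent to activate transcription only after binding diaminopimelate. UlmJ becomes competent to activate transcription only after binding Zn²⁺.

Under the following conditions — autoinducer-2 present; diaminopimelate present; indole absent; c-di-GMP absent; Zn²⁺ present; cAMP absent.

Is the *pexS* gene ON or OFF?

ON

cAMP is absent, so HolB is active.
Indole is absent, so TorM is inactive.
Zn²⁺ is present, so UlmJ is active.
Autoinducer-2 is present, so KulD is active.
c-di-GMP is absent, so LomY is active.
Diaminopimelate is present, so UlmR is active.
No repressor is bound and HolB and UlmJ and KulD and LomY and UlmR are active, so *pexS* is transcribed.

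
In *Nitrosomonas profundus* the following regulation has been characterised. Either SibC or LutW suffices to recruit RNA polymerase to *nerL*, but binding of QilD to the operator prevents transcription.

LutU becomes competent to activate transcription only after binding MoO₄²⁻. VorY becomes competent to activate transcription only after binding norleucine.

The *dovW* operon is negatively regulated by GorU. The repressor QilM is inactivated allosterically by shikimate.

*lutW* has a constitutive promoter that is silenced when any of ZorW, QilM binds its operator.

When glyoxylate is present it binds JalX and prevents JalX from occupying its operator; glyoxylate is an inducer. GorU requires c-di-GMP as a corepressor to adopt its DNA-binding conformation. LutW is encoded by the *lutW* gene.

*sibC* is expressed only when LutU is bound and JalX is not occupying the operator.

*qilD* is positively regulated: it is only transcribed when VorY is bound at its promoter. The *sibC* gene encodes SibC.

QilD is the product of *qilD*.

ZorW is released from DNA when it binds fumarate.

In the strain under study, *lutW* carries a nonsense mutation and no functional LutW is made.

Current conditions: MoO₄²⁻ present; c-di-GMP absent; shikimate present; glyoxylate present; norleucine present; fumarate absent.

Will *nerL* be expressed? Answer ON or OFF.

MoO₄²⁻ is present, so LutU is active.
Glyoxylate is present, so JalX is inactive.
No repressor is bound and LutU is active, so *sibC* is transcribed.
So SibC is produced and active.
Norleucine is present, so VorY is active.
No repressor is bound and VorY is active, so *qilD* is transcribed.
So QilD is produced and active.
LutW is non-functional in this strain, so it has no effect.
With repressor QilD bound, *nerL* is not transcribed.

OFF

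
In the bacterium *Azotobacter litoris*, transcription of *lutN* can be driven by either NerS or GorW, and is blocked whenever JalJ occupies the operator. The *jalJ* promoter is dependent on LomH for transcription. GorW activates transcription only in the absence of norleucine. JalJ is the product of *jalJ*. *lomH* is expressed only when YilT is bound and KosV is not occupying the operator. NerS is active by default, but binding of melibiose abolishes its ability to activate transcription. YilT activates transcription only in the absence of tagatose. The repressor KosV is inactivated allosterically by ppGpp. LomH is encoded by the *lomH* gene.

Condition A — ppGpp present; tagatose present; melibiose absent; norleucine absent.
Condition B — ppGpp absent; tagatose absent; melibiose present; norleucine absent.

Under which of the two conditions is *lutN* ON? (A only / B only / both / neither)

Condition A:
ppGpp is present, so KosV is inactive.
Tagatose is present, so YilT is inactive.
Required activator YilT is absent, so *lomH* is not transcribed.
So LomH is not produced.
Required activator LomH is absent, so *jalJ* is not transcribed.
So JalJ is not produced.
Melibiose is absent, so NerS is active.
Norleucine is absent, so GorW is active.
Activator NerS is present, so *lutN* is transcribed.
→ *lutN* is ON in A.
Condition B:
ppGpp is absent, so KosV is active.
Tagatose is absent, so YilT is active.
With repressor KosV bound, *lomH* is not transcribed.
So LomH is not produced.
Required activator LomH is absent, so *jalJ* is not transcribed.
So JalJ is not produced.
Melibiose is present, so NerS is inactive.
Norleucine is absent, so GorW is active.
Activator GorW is present, so *lutN* is transcribed.
→ *lutN* is ON in B.

both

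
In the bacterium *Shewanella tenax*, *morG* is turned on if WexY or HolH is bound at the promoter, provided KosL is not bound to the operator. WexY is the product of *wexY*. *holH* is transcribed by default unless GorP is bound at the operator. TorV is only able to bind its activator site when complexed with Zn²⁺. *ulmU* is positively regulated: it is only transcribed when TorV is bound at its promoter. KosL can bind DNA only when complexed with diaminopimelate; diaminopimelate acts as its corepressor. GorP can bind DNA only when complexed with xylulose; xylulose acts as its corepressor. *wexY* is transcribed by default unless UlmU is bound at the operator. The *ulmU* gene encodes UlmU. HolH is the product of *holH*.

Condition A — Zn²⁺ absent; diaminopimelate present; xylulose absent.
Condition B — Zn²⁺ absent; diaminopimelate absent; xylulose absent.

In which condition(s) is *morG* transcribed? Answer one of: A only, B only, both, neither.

B only

Condition A:
Zn²⁺ is absent, so TorV is inactive.
Required activator TorV is absent, so *ulmU* is not transcribed.
So UlmU is not produced.
With no repressor bound, *wexY* is transcribed.
So WexY is produced and active.
Diaminopimelate is present, so KosL is active.
Xylulose is absent, so GorP is inactive.
With no repressor bound, *holH* is transcribed.
So HolH is produced and active.
With repressor KosL bound, *morG* is not transcribed.
→ *morG* is OFF in A.
Condition B:
Zn²⁺ is absent, so TorV is inactive.
Required activator TorV is absent, so *ulmU* is not transcribed.
So UlmU is not produced.
With no repressor bound, *wexY* is transcribed.
So WexY is produced and active.
Diaminopimelate is absent, so KosL is inactive.
Xylulose is absent, so GorP is inactive.
With no repressor bound, *holH* is transcribed.
So HolH is produced and active.
Activator WexY is present, so *morG* is transcribed.
→ *morG* is ON in B.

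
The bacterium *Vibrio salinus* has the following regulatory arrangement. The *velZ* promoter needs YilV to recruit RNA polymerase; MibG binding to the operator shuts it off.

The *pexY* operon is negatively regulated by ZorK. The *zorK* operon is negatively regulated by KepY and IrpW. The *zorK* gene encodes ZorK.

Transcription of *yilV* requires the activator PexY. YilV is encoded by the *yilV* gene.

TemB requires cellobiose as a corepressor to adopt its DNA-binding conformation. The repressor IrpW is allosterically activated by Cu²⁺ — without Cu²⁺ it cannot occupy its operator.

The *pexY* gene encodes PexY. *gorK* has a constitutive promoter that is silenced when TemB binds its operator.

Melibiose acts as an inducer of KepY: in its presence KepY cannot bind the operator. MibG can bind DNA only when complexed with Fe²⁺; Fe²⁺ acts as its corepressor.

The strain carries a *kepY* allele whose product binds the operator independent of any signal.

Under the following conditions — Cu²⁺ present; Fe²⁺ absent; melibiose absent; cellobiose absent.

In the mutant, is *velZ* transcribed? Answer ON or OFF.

Fe²⁺ is absent, so MibG is inactive.
KepY is constitutively active in this strain.
Cu²⁺ is present, so IrpW is active.
With repressor KepY bound, *zorK* is not transcribed.
So ZorK is not produced.
With no repressor bound, *pexY* is transcribed.
So PexY is produced and active.
No repressor is bound and PexY is active, so *yilV* is transcribed.
So YilV is produced and active.
No repressor is bound and YilV is active, so *velZ* is transcribed.

ON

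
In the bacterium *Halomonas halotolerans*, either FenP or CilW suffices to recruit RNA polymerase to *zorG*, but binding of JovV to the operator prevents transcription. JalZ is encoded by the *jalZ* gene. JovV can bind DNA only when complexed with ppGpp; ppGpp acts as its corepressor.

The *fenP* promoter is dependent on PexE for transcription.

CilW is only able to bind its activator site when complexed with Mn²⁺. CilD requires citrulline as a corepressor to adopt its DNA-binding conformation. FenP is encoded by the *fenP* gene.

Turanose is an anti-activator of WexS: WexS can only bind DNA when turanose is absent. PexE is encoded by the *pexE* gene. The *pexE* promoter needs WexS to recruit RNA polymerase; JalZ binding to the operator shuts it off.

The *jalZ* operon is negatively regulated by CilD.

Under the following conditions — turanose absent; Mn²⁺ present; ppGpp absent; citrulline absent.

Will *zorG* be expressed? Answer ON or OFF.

ON

ppGpp is absent, so JovV is inactive.
Citrulline is absent, so CilD is inactive.
With no repressor bound, *jalZ* is transcribed.
So JalZ is produced and active.
Turanose is absent, so WexS is active.
With repressor JalZ bound, *pexE* is not transcribed.
So PexE is not produced.
Required activator PexE is absent, so *fenP* is not transcribed.
So FenP is not produced.
Mn²⁺ is present, so CilW is active.
Activator CilW is present, so *zorG* is transcribed.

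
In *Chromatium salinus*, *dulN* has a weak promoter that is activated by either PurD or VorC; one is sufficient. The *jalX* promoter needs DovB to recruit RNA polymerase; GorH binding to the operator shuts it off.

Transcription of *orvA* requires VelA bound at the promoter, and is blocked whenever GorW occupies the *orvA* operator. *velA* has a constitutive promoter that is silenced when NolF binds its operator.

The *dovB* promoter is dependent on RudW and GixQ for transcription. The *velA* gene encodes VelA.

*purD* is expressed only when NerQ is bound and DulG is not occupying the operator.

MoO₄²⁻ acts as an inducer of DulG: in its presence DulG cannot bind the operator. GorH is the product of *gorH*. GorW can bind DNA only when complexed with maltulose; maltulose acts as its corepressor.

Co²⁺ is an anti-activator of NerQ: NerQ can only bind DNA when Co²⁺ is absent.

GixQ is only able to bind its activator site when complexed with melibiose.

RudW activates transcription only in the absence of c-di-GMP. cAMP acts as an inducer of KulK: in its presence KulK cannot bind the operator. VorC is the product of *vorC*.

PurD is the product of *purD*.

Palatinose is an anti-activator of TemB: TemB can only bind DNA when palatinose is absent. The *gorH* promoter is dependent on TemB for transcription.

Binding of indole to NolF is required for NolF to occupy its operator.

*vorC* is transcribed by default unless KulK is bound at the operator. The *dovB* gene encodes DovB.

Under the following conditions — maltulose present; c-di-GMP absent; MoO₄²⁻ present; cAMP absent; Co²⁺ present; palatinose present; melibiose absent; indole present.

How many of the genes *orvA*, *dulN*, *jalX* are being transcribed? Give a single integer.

0

Indole is present, so NolF is active.
With repressor NolF bound, *velA* is not transcribed.
So VelA is not produced.
Maltulose is present, so GorW is active.
With repressor GorW bound, *orvA* is not transcribed.
→ *orvA* is OFF.
MoO₄²⁻ is present, so DulG is inactive.
Co²⁺ is present, so NerQ is inactive.
Required activator NerQ is absent, so *purD* is not transcribed.
So PurD is not produced.
cAMP is absent, so KulK is active.
With repressor KulK bound, *vorC* is not transcribed.
So VorC is not produced.
No activator is available at the *dulN* promoter, so *dulN* is not transcribed.
→ *dulN* is OFF.
c-di-GMP is absent, so RudW is active.
Melibiose is absent, so GixQ is inactive.
Required activator GixQ is absent, so *dovB* is not transcribed.
So DovB is not produced.
Palatinose is present, so TemB is inactive.
Required activator TemB is absent, so *gorH* is not transcribed.
So GorH is not produced.
Required activator DovB is absent, so *jalX* is not transcribed.
→ *jalX* is OFF.
0 of the 3 genes are transcribed.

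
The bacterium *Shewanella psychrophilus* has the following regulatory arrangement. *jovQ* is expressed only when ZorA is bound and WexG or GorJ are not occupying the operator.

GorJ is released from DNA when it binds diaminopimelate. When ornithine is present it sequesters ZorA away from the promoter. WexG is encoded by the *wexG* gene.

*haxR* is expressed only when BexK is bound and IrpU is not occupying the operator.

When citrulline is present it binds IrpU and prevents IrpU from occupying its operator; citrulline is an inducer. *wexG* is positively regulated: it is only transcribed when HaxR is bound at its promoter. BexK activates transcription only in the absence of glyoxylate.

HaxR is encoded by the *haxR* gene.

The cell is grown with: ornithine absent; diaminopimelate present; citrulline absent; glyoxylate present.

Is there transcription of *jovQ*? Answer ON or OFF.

Glyoxylate is present, so BexK is inactive.
Citrulline is absent, so IrpU is active.
With repressor IrpU bound, *haxR* is not transcribed.
So HaxR is not produced.
Required activator HaxR is absent, so *wexG* is not transcribed.
So WexG is not produced.
Diaminopimelate is present, so GorJ is inactive.
Ornithine is absent, so ZorA is active.
No repressor is bound and ZorA is active, so *jovQ* is transcribed.

ON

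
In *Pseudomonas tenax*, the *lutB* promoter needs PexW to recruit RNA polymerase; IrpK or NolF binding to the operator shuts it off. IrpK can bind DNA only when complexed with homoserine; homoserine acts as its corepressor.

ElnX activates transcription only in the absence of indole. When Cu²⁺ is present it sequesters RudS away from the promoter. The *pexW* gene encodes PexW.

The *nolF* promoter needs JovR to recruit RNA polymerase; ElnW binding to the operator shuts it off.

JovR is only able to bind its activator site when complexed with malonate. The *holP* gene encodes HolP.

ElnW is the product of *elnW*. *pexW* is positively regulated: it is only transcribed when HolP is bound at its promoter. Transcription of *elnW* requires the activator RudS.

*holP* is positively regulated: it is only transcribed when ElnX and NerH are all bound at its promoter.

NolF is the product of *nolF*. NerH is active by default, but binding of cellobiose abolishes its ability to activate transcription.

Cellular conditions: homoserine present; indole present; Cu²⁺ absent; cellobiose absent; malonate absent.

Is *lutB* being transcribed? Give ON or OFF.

OFF

Homoserine is present, so IrpK is active.
Cu²⁺ is absent, so RudS is active.
No repressor is bound and RudS is active, so *elnW* is transcribed.
So ElnW is produced and active.
Malonate is absent, so JovR is inactive.
With repressor ElnW bound, *nolF* is not transcribed.
So NolF is not produced.
Indole is present, so ElnX is inactive.
Cellobiose is absent, so NerH is active.
Required activator ElnX is absent, so *holP* is not transcribed.
So HolP is not produced.
Required activator HolP is absent, so *pexW* is not transcribed.
So PexW is not produced.
With repressor IrpK bound, *lutB* is not transcribed.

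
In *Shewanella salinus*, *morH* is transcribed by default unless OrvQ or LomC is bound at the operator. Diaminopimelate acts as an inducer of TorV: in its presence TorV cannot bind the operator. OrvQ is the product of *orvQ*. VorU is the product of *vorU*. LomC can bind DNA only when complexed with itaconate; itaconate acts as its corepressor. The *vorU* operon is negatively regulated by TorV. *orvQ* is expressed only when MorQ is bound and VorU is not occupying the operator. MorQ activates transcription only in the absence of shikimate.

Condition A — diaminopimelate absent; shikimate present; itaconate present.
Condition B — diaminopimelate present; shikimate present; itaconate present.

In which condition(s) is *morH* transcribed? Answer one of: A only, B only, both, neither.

Condition A:
Diaminopimelate is absent, so TorV is active.
With repressor TorV bound, *vorU* is not transcribed.
So VorU is not produced.
Shikimate is present, so MorQ is inactive.
Required activator MorQ is absent, so *orvQ* is not transcribed.
So OrvQ is not produced.
Itaconate is present, so LomC is active.
With repressor LomC bound, *morH* is not transcribed.
→ *morH* is OFF in A.
Condition B:
Diaminopimelate is present, so TorV is inactive.
With no repressor bound, *vorU* is transcribed.
So VorU is produced and active.
Shikimate is present, so MorQ is inactive.
With repressor VorU bound, *orvQ* is not transcribed.
So OrvQ is not produced.
Itaconate is present, so LomC is active.
With repressor LomC bound, *morH* is not transcribed.
→ *morH* is OFF in B.

neither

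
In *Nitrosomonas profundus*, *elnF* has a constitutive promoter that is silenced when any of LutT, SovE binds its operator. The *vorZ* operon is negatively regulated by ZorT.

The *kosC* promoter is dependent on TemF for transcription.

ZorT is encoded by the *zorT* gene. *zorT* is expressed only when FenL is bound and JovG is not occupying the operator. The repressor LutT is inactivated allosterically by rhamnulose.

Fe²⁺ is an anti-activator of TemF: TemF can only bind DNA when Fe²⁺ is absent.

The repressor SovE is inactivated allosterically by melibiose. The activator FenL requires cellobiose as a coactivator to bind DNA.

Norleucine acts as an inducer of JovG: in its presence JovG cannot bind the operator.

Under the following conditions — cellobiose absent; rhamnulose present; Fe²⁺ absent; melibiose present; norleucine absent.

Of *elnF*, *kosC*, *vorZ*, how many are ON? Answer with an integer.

3

Rhamnulose is present, so LutT is inactive.
Melibiose is present, so SovE is inactive.
With no repressor bound, *elnF* is transcribed.
→ *elnF* is ON.
Fe²⁺ is absent, so TemF is active.
No repressor is bound and TemF is active, so *kosC* is transcribed.
→ *kosC* is ON.
Cellobiose is absent, so FenL is inactive.
Norleucine is absent, so JovG is active.
With repressor JovG bound, *zorT* is not transcribed.
So ZorT is not produced.
With no repressor bound, *vorZ* is transcribed.
→ *vorZ* is ON.
3 of the 3 genes are transcribed.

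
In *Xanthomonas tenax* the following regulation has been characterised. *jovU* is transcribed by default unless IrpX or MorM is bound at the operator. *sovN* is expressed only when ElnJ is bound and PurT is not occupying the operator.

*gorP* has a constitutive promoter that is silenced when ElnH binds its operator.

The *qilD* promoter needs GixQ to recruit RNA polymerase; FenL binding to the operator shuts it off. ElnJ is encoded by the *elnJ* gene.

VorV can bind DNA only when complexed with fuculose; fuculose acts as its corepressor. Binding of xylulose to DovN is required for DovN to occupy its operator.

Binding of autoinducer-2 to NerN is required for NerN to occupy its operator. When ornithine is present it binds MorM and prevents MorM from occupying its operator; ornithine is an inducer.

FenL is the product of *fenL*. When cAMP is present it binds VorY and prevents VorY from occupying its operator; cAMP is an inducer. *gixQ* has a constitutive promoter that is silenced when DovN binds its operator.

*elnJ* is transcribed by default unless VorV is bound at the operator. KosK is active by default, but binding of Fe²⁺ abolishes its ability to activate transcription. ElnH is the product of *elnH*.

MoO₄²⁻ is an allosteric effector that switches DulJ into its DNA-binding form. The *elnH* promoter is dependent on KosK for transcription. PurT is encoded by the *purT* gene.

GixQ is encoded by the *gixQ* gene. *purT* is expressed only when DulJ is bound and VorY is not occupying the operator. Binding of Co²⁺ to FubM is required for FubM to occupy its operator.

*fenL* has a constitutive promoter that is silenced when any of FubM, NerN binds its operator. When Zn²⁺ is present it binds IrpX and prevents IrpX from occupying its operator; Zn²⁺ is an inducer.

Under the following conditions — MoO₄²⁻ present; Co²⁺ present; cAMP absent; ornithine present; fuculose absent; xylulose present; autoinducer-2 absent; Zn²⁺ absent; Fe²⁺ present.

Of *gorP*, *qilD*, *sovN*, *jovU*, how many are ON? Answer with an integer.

2

Fe²⁺ is present, so KosK is inactive.
Required activator KosK is absent, so *elnH* is not transcribed.
So ElnH is not produced.
With no repressor bound, *gorP* is transcribed.
→ *gorP* is ON.
Co²⁺ is present, so FubM is active.
Autoinducer-2 is absent, so NerN is inactive.
With repressor FubM bound, *fenL* is not transcribed.
So FenL is not produced.
Xylulose is present, so DovN is active.
With repressor DovN bound, *gixQ* is not transcribed.
So GixQ is not produced.
Required activator GixQ is absent, so *qilD* is not transcribed.
→ *qilD* is OFF.
MoO₄²⁻ is present, so DulJ is active.
cAMP is absent, so VorY is active.
With repressor VorY bound, *purT* is not transcribed.
So PurT is not produced.
Fuculose is absent, so VorV is inactive.
With no repressor bound, *elnJ* is transcribed.
So ElnJ is produced and active.
No repressor is bound and ElnJ is active, so *sovN* is transcribed.
→ *sovN* is ON.
Zn²⁺ is absent, so IrpX is active.
Ornithine is present, so MorM is inactive.
With repressor IrpX bound, *jovU* is not transcribed.
→ *jovU* is OFF.
2 of the 4 genes are transcribed.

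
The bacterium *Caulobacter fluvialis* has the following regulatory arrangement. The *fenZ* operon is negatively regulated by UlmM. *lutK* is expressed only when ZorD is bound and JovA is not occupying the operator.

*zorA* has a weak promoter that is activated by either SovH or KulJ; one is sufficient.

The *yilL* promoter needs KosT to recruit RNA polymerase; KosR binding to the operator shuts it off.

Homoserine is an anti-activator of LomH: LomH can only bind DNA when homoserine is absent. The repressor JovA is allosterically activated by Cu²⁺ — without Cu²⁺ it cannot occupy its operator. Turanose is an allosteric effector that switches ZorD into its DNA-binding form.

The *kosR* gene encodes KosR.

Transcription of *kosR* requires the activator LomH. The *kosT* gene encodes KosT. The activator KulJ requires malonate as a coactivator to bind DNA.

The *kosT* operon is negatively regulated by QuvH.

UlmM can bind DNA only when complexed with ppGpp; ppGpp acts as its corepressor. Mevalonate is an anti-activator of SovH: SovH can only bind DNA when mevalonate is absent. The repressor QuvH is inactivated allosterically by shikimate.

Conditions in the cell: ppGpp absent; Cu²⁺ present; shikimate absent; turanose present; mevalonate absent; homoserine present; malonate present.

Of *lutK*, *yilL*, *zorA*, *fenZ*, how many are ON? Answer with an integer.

2

Turanose is present, so ZorD is active.
Cu²⁺ is present, so JovA is active.
With repressor JovA bound, *lutK* is not transcribed.
→ *lutK* is OFF.
Homoserine is present, so LomH is inactive.
Required activator LomH is absent, so *kosR* is not transcribed.
So KosR is not produced.
Shikimate is absent, so QuvH is active.
With repressor QuvH bound, *kosT* is not transcribed.
So KosT is not produced.
Required activator KosT is absent, so *yilL* is not transcribed.
→ *yilL* is OFF.
Mevalonate is absent, so SovH is active.
Malonate is present, so KulJ is active.
Activator SovH is present, so *zorA* is transcribed.
→ *zorA* is ON.
ppGpp is absent, so UlmM is inactive.
With no repressor bound, *fenZ* is transcribed.
→ *fenZ* is ON.
2 of the 4 genes are transcribed.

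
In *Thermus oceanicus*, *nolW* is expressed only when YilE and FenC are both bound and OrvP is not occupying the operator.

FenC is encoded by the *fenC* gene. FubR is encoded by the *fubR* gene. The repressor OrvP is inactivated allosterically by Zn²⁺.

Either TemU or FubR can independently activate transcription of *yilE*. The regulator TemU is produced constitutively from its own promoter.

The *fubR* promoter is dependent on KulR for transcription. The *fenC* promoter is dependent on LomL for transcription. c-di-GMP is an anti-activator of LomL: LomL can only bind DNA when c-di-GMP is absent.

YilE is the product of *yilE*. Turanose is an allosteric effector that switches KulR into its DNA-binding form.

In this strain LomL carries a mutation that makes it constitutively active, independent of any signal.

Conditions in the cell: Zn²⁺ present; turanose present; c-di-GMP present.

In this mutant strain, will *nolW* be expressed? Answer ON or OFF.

Zn²⁺ is present, so OrvP is inactive.
TemU is produced constitutively and is active.
Turanose is present, so KulR is active.
No repressor is bound and KulR is active, so *fubR* is transcribed.
So FubR is produced and active.
Activator TemU is present, so *yilE* is transcribed.
So YilE is produced and active.
LomL is constitutively active in this strain.
No repressor is bound and LomL is active, so *fenC* is transcribed.
So FenC is produced and active.
No repressor is bound and YilE and FenC are active, so *nolW* is transcribed.

ON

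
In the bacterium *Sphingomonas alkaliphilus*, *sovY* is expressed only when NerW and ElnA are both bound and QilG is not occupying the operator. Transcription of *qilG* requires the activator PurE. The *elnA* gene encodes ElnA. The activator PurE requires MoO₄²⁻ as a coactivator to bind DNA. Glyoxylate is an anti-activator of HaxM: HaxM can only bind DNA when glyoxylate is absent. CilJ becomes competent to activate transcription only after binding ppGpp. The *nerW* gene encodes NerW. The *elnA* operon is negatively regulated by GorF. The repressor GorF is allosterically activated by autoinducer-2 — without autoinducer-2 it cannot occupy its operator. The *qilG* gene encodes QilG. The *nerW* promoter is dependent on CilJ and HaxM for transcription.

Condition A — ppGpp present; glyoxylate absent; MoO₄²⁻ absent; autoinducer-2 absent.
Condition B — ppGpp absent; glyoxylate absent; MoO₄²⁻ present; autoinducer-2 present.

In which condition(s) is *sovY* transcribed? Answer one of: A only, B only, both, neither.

Condition A:
ppGpp is present, so CilJ is active.
Glyoxylate is absent, so HaxM is active.
No repressor is bound and CilJ and HaxM are active, so *nerW* is transcribed.
So NerW is produced and active.
MoO₄²⁻ is absent, so PurE is inactive.
Required activator PurE is absent, so *qilG* is not transcribed.
So QilG is not produced.
Autoinducer-2 is absent, so GorF is inactive.
With no repressor bound, *elnA* is transcribed.
So ElnA is produced and active.
No repressor is bound and NerW and ElnA are active, so *sovY* is transcribed.
→ *sovY* is ON in A.
Condition B:
ppGpp is absent, so CilJ is inactive.
Glyoxylate is absent, so HaxM is active.
Required activator CilJ is absent, so *nerW* is not transcribed.
So NerW is not produced.
MoO₄²⁻ is present, so PurE is active.
No repressor is bound and PurE is active, so *qilG* is transcribed.
So QilG is produced and active.
Autoinducer-2 is present, so GorF is active.
With repressor GorF bound, *elnA* is not transcribed.
So ElnA is not produced.
With repressor QilG bound, *sovY* is not transcribed.
→ *sovY* is OFF in B.

A only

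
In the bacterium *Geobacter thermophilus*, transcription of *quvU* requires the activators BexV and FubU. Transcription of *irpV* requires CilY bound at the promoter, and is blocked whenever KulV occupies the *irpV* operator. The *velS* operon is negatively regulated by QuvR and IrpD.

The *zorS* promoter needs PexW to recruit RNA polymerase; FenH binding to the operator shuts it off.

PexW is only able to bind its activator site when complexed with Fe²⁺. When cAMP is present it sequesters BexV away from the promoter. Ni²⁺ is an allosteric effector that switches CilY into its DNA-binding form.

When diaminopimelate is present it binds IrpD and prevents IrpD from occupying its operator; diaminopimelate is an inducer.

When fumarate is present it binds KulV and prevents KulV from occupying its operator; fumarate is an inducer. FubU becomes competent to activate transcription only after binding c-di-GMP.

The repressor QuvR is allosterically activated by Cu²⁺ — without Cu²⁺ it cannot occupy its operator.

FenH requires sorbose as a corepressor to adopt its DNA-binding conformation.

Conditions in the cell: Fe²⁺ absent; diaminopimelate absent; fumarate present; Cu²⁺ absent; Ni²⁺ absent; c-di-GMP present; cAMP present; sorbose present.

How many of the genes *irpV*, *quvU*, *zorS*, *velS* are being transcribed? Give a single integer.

Ni²⁺ is absent, so CilY is inactive.
Fumarate is present, so KulV is inactive.
Required activator CilY is absent, so *irpV* is not transcribed.
→ *irpV* is OFF.
cAMP is present, so BexV is inactive.
c-di-GMP is present, so FubU is active.
Required activator BexV is absent, so *quvU* is not transcribed.
→ *quvU* is OFF.
Sorbose is present, so FenH is active.
Fe²⁺ is absent, so PexW is inactive.
With repressor FenH bound, *zorS* is not transcribed.
→ *zorS* is OFF.
Cu²⁺ is absent, so QuvR is inactive.
Diaminopimelate is absent, so IrpD is active.
With repressor IrpD bound, *velS* is not transcribed.
→ *velS* is OFF.
0 of the 4 genes are transcribed.

0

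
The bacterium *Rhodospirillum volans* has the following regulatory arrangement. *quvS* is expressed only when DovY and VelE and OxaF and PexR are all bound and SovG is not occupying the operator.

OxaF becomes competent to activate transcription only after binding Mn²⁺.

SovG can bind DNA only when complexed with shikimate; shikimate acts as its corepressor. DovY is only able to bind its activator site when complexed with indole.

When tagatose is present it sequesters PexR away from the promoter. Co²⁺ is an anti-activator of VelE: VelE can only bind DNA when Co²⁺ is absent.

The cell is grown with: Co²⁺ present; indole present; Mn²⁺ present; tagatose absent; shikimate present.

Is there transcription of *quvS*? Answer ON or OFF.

Indole is present, so DovY is active.
Co²⁺ is present, so VelE is inactive.
Mn²⁺ is present, so OxaF is active.
Tagatose is absent, so PexR is active.
Shikimate is present, so SovG is active.
With repressor SovG bound, *quvS* is not transcribed.

OFF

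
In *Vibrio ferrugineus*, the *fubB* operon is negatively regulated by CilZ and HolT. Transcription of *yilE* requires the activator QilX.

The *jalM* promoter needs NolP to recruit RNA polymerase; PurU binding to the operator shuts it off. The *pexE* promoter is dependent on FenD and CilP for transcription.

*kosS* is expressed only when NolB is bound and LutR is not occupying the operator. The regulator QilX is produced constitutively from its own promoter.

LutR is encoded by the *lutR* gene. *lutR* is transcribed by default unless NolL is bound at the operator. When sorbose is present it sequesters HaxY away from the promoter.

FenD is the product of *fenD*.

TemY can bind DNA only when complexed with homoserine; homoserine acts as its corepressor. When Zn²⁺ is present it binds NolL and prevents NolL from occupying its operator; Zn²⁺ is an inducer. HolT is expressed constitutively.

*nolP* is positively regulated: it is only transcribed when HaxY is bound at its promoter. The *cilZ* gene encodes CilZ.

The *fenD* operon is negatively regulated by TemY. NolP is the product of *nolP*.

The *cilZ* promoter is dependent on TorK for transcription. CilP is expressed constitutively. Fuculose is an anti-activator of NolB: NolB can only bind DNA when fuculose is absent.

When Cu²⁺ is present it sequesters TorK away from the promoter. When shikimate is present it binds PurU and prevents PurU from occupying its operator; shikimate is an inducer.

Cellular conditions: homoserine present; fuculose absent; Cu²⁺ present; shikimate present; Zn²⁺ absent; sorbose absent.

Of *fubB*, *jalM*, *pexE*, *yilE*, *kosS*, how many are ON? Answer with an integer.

3

Cu²⁺ is present, so TorK is inactive.
Required activator TorK is absent, so *cilZ* is not transcribed.
So CilZ is not produced.
HolT is produced constitutively and is active.
With repressor HolT bound, *fubB* is not transcribed.
→ *fubB* is OFF.
Sorbose is absent, so HaxY is active.
No repressor is bound and HaxY is active, so *nolP* is transcribed.
So NolP is produced and active.
Shikimate is present, so PurU is inactive.
No repressor is bound and NolP is active, so *jalM* is transcribed.
→ *jalM* is ON.
Homoserine is present, so TemY is active.
With repressor TemY bound, *fenD* is not transcribed.
So FenD is not produced.
CilP is produced constitutively and is active.
Required activator FenD is absent, so *pexE* is not transcribed.
→ *pexE* is OFF.
QilX is produced constitutively and is active.
No repressor is bound and QilX is active, so *yilE* is transcribed.
→ *yilE* is ON.
Fuculose is absent, so NolB is active.
Zn²⁺ is absent, so NolL is active.
With repressor NolL bound, *lutR* is not transcribed.
So LutR is not produced.
No repressor is bound and NolB is active, so *kosS* is transcribed.
→ *kosS* is ON.
3 of the 5 genes are transcribed.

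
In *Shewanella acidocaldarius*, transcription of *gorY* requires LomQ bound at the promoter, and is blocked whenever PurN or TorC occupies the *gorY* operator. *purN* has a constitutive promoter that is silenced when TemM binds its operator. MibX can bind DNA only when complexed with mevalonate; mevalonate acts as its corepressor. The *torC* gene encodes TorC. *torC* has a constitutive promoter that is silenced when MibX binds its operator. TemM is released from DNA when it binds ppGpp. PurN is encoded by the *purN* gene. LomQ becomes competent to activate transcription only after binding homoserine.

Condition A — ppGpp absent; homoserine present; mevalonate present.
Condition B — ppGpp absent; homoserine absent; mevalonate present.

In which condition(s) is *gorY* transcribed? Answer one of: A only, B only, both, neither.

Condition A:
ppGpp is absent, so TemM is active.
With repressor TemM bound, *purN* is not transcribed.
So PurN is not produced.
Homoserine is present, so LomQ is active.
Mevalonate is present, so MibX is active.
With repressor MibX bound, *torC* is not transcribed.
So TorC is not produced.
No repressor is bound and LomQ is active, so *gorY* is transcribed.
→ *gorY* is ON in A.
Condition B:
ppGpp is absent, so TemM is active.
With repressor TemM bound, *purN* is not transcribed.
So PurN is not produced.
Homoserine is absent, so LomQ is inactive.
Mevalonate is present, so MibX is active.
With repressor MibX bound, *torC* is not transcribed.
So TorC is not produced.
Required activator LomQ is absent, so *gorY* is not transcribed.
→ *gorY* is OFF in B.

A only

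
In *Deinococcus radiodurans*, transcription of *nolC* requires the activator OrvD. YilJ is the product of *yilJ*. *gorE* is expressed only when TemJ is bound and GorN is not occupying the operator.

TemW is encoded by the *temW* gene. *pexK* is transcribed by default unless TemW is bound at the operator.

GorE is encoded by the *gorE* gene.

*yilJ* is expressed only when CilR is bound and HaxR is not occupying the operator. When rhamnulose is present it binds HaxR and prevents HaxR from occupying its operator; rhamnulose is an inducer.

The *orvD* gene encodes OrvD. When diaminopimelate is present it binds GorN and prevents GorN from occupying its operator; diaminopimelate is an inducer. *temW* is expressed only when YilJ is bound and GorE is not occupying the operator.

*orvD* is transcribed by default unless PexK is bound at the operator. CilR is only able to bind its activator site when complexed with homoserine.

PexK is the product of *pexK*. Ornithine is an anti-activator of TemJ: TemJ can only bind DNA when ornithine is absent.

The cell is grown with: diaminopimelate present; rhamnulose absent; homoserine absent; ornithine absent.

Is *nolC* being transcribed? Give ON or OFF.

Ornithine is absent, so TemJ is active.
Diaminopimelate is present, so GorN is inactive.
No repressor is bound and TemJ is active, so *gorE* is transcribed.
So GorE is produced and active.
Rhamnulose is absent, so HaxR is active.
Homoserine is absent, so CilR is inactive.
With repressor HaxR bound, *yilJ* is not transcribed.
So YilJ is not produced.
With repressor GorE bound, *temW* is not transcribed.
So TemW is not produced.
With no repressor bound, *pexK* is transcribed.
So PexK is produced and active.
With repressor PexK bound, *orvD* is not transcribed.
So OrvD is not produced.
Required activator OrvD is absent, so *nolC* is not transcribed.

OFF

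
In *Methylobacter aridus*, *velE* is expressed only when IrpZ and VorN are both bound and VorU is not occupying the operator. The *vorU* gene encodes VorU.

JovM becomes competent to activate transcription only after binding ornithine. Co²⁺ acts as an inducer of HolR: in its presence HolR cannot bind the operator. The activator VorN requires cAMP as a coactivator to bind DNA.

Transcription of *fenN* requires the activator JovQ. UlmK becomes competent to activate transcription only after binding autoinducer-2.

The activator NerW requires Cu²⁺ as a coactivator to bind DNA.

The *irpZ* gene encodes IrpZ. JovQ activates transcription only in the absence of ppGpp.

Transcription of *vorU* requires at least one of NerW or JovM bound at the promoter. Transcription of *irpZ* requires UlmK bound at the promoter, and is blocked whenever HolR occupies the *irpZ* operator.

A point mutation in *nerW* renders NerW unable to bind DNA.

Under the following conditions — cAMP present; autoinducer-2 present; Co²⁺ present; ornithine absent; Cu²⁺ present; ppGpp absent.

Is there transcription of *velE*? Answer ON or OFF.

Co²⁺ is present, so HolR is inactive.
Autoinducer-2 is present, so UlmK is active.
No repressor is bound and UlmK is active, so *irpZ* is transcribed.
So IrpZ is produced and active.
NerW is non-functional in this strain, so it has no effect.
Ornithine is absent, so JovM is inactive.
No activator is available at the *vorU* promoter, so *vorU* is not transcribed.
So VorU is not produced.
cAMP is present, so VorN is active.
No repressor is bound and IrpZ and VorN are active, so *velE* is transcribed.

ON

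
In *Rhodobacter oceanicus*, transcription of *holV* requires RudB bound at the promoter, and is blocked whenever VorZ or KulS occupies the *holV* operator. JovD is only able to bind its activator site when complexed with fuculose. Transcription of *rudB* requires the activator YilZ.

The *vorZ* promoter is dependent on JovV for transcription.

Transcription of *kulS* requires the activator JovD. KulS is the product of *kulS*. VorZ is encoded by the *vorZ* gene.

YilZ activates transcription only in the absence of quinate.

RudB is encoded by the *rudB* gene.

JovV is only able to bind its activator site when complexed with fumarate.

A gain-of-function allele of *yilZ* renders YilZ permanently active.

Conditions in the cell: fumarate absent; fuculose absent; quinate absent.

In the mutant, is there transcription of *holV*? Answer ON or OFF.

Fumarate is absent, so JovV is inactive.
Required activator JovV is absent, so *vorZ* is not transcribed.
So VorZ is not produced.
Fuculose is absent, so JovD is inactive.
Required activator JovD is absent, so *kulS* is not transcribed.
So KulS is not produced.
YilZ is constitutively active in this strain.
No repressor is bound and YilZ is active, so *rudB* is transcribed.
So RudB is produced and active.
No repressor is bound and RudB is active, so *holV* is transcribed.

ON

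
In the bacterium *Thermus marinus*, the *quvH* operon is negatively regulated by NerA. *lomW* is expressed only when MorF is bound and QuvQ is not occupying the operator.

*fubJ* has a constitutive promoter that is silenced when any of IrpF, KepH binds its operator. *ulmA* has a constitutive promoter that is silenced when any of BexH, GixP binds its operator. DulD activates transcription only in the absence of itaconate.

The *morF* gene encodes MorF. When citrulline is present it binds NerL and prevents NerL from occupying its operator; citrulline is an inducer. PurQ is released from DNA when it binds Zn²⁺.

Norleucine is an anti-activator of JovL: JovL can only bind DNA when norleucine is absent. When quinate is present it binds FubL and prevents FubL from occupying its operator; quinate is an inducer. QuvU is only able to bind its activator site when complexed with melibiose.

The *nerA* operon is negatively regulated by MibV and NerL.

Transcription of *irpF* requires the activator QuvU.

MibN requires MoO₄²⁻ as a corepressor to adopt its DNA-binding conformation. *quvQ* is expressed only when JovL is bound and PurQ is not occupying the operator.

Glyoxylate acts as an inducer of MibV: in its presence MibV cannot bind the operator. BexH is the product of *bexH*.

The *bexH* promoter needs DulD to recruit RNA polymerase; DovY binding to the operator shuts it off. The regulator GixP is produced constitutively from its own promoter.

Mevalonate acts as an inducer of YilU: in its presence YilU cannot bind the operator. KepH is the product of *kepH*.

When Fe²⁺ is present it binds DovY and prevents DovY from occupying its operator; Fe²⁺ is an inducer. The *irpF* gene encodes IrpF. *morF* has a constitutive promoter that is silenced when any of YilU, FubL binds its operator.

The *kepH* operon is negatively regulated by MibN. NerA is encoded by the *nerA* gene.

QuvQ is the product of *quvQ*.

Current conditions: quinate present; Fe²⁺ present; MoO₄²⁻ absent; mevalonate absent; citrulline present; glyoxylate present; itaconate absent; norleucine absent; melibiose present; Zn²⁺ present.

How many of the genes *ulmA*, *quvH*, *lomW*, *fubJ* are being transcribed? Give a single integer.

Itaconate is absent, so DulD is active.
Fe²⁺ is present, so DovY is inactive.
No repressor is bound and DulD is active, so *bexH* is transcribed.
So BexH is produced and active.
GixP is produced constitutively and is active.
With repressor BexH bound, *ulmA* is not transcribed.
→ *ulmA* is OFF.
Glyoxylate is present, so MibV is inactive.
Citrulline is present, so NerL is inactive.
With no repressor bound, *nerA* is transcribed.
So NerA is produced and active.
With repressor NerA bound, *quvH* is not transcribed.
→ *quvH* is OFF.
Norleucine is absent, so JovL is active.
Zn²⁺ is present, so PurQ is inactive.
No repressor is bound and JovL is active, so *quvQ* is transcribed.
So QuvQ is produced and active.
Mevalonate is absent, so YilU is active.
Quinate is present, so FubL is inactive.
With repressor YilU bound, *morF* is not transcribed.
So MorF is not produced.
With repressor QuvQ bound, *lomW* is not transcribed.
→ *lomW* is OFF.
Melibiose is present, so QuvU is active.
No repressor is bound and QuvU is active, so *irpF* is transcribed.
So IrpF is produced and active.
MoO₄²⁻ is absent, so MibN is inactive.
With no repressor bound, *kepH* is transcribed.
So KepH is produced and active.
With repressor IrpF bound, *fubJ* is not transcribed.
→ *fubJ* is OFF.
0 of the 4 genes are transcribed.

0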